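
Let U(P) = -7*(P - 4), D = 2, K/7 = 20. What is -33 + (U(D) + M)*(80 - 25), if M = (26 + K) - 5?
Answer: 9592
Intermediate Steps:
K = 140 (K = 7*20 = 140)
M = 161 (M = (26 + 140) - 5 = 166 - 5 = 161)
U(P) = 28 - 7*P (U(P) = -7*(-4 + P) = 28 - 7*P)
-33 + (U(D) + M)*(80 - 25) = -33 + ((28 - 7*2) + 161)*(80 - 25) = -33 + ((28 - 14) + 161)*55 = -33 + (14 + 161)*55 = -33 + 175*55 = -33 + 9625 = 9592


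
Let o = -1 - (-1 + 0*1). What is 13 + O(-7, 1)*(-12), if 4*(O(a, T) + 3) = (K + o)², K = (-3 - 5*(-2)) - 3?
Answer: 1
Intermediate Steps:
K = 4 (K = (-3 + 10) - 3 = 7 - 3 = 4)
o = 0 (o = -1 - (-1 + 0) = -1 - 1*(-1) = -1 + 1 = 0)
O(a, T) = 1 (O(a, T) = -3 + (4 + 0)²/4 = -3 + (¼)*4² = -3 + (¼)*16 = -3 + 4 = 1)
13 + O(-7, 1)*(-12) = 13 + 1*(-12) = 13 - 12 = 1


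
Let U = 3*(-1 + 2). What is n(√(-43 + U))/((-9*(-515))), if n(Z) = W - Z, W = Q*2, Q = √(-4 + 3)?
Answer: 2*I*(1 - √10)/4635 ≈ -0.00093302*I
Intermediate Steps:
U = 3 (U = 3*1 = 3)
Q = I (Q = √(-1) = I ≈ 1.0*I)
W = 2*I (W = I*2 = 2*I ≈ 2.0*I)
n(Z) = -Z + 2*I (n(Z) = 2*I - Z = -Z + 2*I)
n(√(-43 + U))/((-9*(-515))) = (-√(-43 + 3) + 2*I)/((-9*(-515))) = (-√(-40) + 2*I)/4635 = (-2*I*√10 + 2*I)*(1/4635) = (2*I - 2*I*√10)*(1/4635) = 2*I/4635 - 2*I*√10/4635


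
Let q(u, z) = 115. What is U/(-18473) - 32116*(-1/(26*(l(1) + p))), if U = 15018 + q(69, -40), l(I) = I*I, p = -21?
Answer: -11560539/184730 ≈ -62.581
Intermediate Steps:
l(I) = I**2
U = 15133 (U = 15018 + 115 = 15133)
U/(-18473) - 32116*(-1/(26*(l(1) + p))) = 15133/(-18473) - 32116*(-1/(26*(1**2 - 21))) = 15133*(-1/18473) - 32116*(-1/(26*(1 - 21))) = -15133/18473 - 32116/((-26*(-20))) = -15133/18473 - 32116/520 = -15133/18473 - 32116*1/520 = -15133/18473 - 8029/130 = -11560539/184730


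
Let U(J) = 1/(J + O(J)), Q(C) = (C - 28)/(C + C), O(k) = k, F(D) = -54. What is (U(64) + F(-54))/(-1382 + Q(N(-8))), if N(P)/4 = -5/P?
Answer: 34555/887744 ≈ 0.038925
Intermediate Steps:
N(P) = -20/P (N(P) = 4*(-5/P) = -20/P)
Q(C) = (-28 + C)/(2*C) (Q(C) = (-28 + C)/((2*C)) = (-28 + C)*(1/(2*C)) = (-28 + C)/(2*C))
U(J) = 1/(2*J) (U(J) = 1/(J + J) = 1/(2*J))
(U(64) + F(-54))/(-1382 + Q(N(-8))) = ((½)/64 - 54)/(-1382 + (-28 - 20/(-8))/(2*((-20/(-8))))) = ((½)*(1/64) - 54)/(-1382 + (-28 - 20*(-⅛))/(2*((-20*(-⅛))))) = (1/128 - 54)/(-1382 + (-28 + 5/2)/(2*(5/2))) = -6911/(128*(-1382 + (½)*(⅖)*(-51/2))) = -6911/(128*(-1382 - 51/10)) = -6911/(128*(-13871/10)) = -6911/128*(-10/13871) = 34555/887744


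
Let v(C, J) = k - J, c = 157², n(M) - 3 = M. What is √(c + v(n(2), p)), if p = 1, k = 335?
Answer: √24983 ≈ 158.06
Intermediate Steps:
n(M) = 3 + M
c = 24649
v(C, J) = 335 - J
√(c + v(n(2), p)) = √(24649 + (335 - 1*1)) = √(24649 + (335 - 1)) = √(24649 + 334) = √24983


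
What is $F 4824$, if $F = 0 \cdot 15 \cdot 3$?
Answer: $0$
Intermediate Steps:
$F = 0$ ($F = 0 \cdot 3 = 0$)
$F 4824 = 0 \cdot 4824 = 0$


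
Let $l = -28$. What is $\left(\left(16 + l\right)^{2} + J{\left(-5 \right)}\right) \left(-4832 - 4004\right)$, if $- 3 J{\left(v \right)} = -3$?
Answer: $-1281220$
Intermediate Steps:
$J{\left(v \right)} = 1$ ($J{\left(v \right)} = \left(- \frac{1}{3}\right) \left(-3\right) = 1$)
$\left(\left(16 + l\right)^{2} + J{\left(-5 \right)}\right) \left(-4832 - 4004\right) = \left(\left(16 - 28\right)^{2} + 1\right) \left(-4832 - 4004\right) = \left(\left(-12\right)^{2} + 1\right) \left(-8836\right) = \left(144 + 1\right) \left(-8836\right) = 145 \left(-8836\right) = -1281220$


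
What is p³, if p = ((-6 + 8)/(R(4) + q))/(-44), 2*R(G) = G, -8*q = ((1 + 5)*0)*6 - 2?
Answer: -8/970299 ≈ -8.2449e-6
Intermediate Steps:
q = ¼ (q = -(((1 + 5)*0)*6 - 2)/8 = -((6*0)*6 - 2)/8 = -(0*6 - 2)/8 = -(0 - 2)/8 = -⅛*(-2) = ¼ ≈ 0.25000)
R(G) = G/2
p = -2/99 (p = ((-6 + 8)/((½)*4 + ¼))/(-44) = (2/(2 + ¼))*(-1/44) = (2/(9/4))*(-1/44) = (2*(4/9))*(-1/44) = (8/9)*(-1/44) = -2/99 ≈ -0.020202)
p³ = (-2/99)³ = -8/970299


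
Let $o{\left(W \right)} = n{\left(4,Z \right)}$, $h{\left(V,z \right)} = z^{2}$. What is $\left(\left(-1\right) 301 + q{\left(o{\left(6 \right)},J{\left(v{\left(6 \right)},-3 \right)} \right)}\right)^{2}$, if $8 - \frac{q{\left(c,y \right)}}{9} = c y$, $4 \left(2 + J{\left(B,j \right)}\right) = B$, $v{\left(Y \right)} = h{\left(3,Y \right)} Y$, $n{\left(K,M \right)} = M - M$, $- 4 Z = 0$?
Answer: $52441$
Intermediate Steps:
$Z = 0$ ($Z = \left(- \frac{1}{4}\right) 0 = 0$)
$n{\left(K,M \right)} = 0$
$v{\left(Y \right)} = Y^{3}$ ($v{\left(Y \right)} = Y^{2} Y = Y^{3}$)
$o{\left(W \right)} = 0$
$J{\left(B,j \right)} = -2 + \frac{B}{4}$
$q{\left(c,y \right)} = 72 - 9 c y$
$\left(\left(-1\right) 301 + q{\left(o{\left(6 \right)},J{\left(v{\left(6 \right)},-3 \right)} \right)}\right)^{2} = \left(\left(-1\right) 301 + \left(72 - 0 \left(-2 + \frac{6^{3}}{4}\right)\right)\right)^{2} = \left(-301 + \left(72 - 0 \left(-2 + \frac{1}{4} \cdot 216\right)\right)\right)^{2} = \left(-301 + \left(72 - 0 \left(-2 + 54\right)\right)\right)^{2} = \left(-301 + \left(72 - 0 \cdot 52\right)\right)^{2} = \left(-301 + \left(72 + 0\right)\right)^{2} = \left(-301 + 72\right)^{2} = \left(-229\right)^{2} = 52441$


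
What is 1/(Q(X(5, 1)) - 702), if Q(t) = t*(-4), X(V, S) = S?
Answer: -1/706 ≈ -0.0014164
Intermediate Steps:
Q(t) = -4*t
1/(Q(X(5, 1)) - 702) = 1/(-4*1 - 702) = 1/(-4 - 702) = 1/(-706) = -1/706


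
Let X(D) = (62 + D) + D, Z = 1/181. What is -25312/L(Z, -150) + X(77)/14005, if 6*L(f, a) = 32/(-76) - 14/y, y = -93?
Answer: 1879175714184/3347195 ≈ 5.6142e+5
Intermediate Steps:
Z = 1/181 ≈ 0.0055249
X(D) = 62 + 2*D
L(f, a) = -239/5301 (L(f, a) = (32/(-76) - 14/(-93))/6 = (32*(-1/76) - 14*(-1/93))/6 = (-8/19 + 14/93)/6 = (⅙)*(-478/1767) = -239/5301)
-25312/L(Z, -150) + X(77)/14005 = -25312/(-239/5301) + (62 + 2*77)/14005 = -25312*(-5301/239) + (62 + 154)*(1/14005) = 134178912/239 + 216*(1/14005) = 134178912/239 + 216/14005 = 1879175714184/3347195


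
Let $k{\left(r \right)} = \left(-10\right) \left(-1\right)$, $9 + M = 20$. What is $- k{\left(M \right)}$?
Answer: $-10$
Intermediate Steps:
$M = 11$ ($M = -9 + 20 = 11$)
$k{\left(r \right)} = 10$
$- k{\left(M \right)} = \left(-1\right) 10 = -10$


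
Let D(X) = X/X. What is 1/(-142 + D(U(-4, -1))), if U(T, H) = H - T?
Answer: -1/141 ≈ -0.0070922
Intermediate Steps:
D(X) = 1
1/(-142 + D(U(-4, -1))) = 1/(-142 + 1) = 1/(-141) = -1/141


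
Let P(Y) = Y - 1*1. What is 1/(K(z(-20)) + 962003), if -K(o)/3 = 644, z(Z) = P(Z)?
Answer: 1/960071 ≈ 1.0416e-6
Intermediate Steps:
P(Y) = -1 + Y (P(Y) = Y - 1 = -1 + Y)
z(Z) = -1 + Z
K(o) = -1932 (K(o) = -3*644 = -1932)
1/(K(z(-20)) + 962003) = 1/(-1932 + 962003) = 1/960071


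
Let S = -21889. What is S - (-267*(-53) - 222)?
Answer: -35818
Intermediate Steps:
S - (-267*(-53) - 222) = -21889 - (-267*(-53) - 222) = -21889 - (14151 - 222) = -21889 - 1*13929 = -21889 - 13929 = -35818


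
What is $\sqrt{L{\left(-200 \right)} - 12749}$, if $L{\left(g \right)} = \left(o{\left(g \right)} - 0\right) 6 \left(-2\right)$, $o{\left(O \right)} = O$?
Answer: $i \sqrt{10349} \approx 101.73 i$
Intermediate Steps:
$L{\left(g \right)} = - 12 g$ ($L{\left(g \right)} = \left(g - 0\right) 6 \left(-2\right) = \left(g + 0\right) \left(-12\right) = g \left(-12\right) = - 12 g$)
$\sqrt{L{\left(-200 \right)} - 12749} = \sqrt{\left(-12\right) \left(-200\right) - 12749} = \sqrt{2400 - 12749} = \sqrt{-10349} = i \sqrt{10349}$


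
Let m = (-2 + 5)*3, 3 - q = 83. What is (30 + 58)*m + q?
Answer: 712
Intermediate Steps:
q = -80 (q = 3 - 1*83 = 3 - 83 = -80)
m = 9 (m = 3*3 = 9)
(30 + 58)*m + q = (30 + 58)*9 - 80 = 88*9 - 80 = 792 - 80 = 712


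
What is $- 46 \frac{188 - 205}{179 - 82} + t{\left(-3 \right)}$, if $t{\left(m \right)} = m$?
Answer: $\frac{491}{97} \approx 5.0619$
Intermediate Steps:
$- 46 \frac{188 - 205}{179 - 82} + t{\left(-3 \right)} = - 46 \frac{188 - 205}{179 - 82} - 3 = - 46 \left(- \frac{17}{97}\right) - 3 = - 46 \left(\left(-17\right) \frac{1}{97}\right) - 3 = \left(-46\right) \left(- \frac{17}{97}\right) - 3 = \frac{782}{97} - 3 = \frac{491}{97}$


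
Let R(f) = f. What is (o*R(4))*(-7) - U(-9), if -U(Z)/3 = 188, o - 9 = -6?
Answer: 480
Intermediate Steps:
o = 3 (o = 9 - 6 = 3)
U(Z) = -564 (U(Z) = -3*188 = -564)
(o*R(4))*(-7) - U(-9) = (3*4)*(-7) - 1*(-564) = 12*(-7) + 564 = -84 + 564 = 480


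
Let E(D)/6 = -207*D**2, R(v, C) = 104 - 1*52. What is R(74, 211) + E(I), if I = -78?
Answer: -7556276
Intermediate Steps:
R(v, C) = 52 (R(v, C) = 104 - 52 = 52)
E(D) = -1242*D**2 (E(D) = 6*(-207*D**2) = -1242*D**2)
R(74, 211) + E(I) = 52 - 1242*(-78)**2 = 52 - 1242*6084 = 52 - 7556328 = -7556276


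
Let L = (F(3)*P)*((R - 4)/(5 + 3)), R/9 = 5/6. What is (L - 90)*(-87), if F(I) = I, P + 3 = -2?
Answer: 134415/16 ≈ 8400.9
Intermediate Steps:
P = -5 (P = -3 - 2 = -5)
R = 15/2 (R = 9*(5/6) = 9*(5*(⅙)) = 9*(⅚) = 15/2 ≈ 7.5000)
L = -105/16 (L = (3*(-5))*((15/2 - 4)/(5 + 3)) = -105/(2*8) = -15*7/16 = -105/16 ≈ -6.5625)
(L - 90)*(-87) = (-105/16 - 90)*(-87) = -1545/16*(-87) = 134415/16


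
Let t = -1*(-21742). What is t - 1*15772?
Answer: 5970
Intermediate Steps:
t = 21742
t - 1*15772 = 21742 - 1*15772 = 21742 - 15772 = 5970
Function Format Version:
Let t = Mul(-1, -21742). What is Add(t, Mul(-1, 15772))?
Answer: 5970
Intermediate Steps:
t = 21742
Add(t, Mul(-1, 15772)) = Add(21742, Mul(-1, 15772)) = Add(21742, -15772) = 5970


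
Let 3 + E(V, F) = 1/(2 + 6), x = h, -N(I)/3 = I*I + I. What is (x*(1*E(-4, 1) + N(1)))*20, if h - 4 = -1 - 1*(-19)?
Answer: -3905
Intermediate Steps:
h = 22 (h = 4 + (-1 - 1*(-19)) = 4 + (-1 + 19) = 4 + 18 = 22)
N(I) = -3*I - 3*I**2 (N(I) = -3*(I*I + I) = -3*(I**2 + I) = -3*(I + I**2) = -3*I - 3*I**2)
x = 22
E(V, F) = -23/8 (E(V, F) = -3 + 1/(2 + 6) = -3 + 1/8 = -23/8)
(x*(1*E(-4, 1) + N(1)))*20 = (22*(1*(-23/8) - 3*1*(1 + 1)))*20 = (22*(-23/8 - 3*1*2))*20 = (22*(-23/8 - 6))*20 = (22*(-71/8))*20 = -781/4*20 = -3905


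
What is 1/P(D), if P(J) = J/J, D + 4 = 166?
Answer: 1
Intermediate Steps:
D = 162 (D = -4 + 166 = 162)
P(J) = 1
1/P(D) = 1/1 = 1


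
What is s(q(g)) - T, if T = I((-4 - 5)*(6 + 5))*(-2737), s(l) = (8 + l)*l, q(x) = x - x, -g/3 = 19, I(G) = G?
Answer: -270963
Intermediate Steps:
g = -57 (g = -3*19 = -57)
q(x) = 0
s(l) = l*(8 + l)
T = 270963 (T = ((-4 - 5)*(6 + 5))*(-2737) = -9*11*(-2737) = -99*(-2737) = 270963)
s(q(g)) - T = 0*(8 + 0) - 1*270963 = 0*8 - 270963 = 0 - 270963 = -270963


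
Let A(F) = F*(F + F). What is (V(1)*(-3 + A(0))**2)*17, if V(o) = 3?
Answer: 459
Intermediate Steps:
A(F) = 2*F**2 (A(F) = F*(2*F) = 2*F**2)
(V(1)*(-3 + A(0))**2)*17 = (3*(-3 + 2*0**2)**2)*17 = (3*(-3 + 2*0)**2)*17 = (3*(-3 + 0)**2)*17 = (3*(-3)**2)*17 = (3*9)*17 = 27*17 = 459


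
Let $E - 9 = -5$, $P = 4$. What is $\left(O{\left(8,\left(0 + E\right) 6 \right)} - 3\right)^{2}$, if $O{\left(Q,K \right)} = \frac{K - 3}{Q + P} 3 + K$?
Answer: $\frac{11025}{16} \approx 689.06$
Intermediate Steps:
$E = 4$ ($E = 9 - 5 = 4$)
$O{\left(Q,K \right)} = K + \frac{3 \left(-3 + K\right)}{4 + Q}$ ($O{\left(Q,K \right)} = \frac{K - 3}{Q + 4} \cdot 3 + K = \frac{-3 + K}{4 + Q} 3 + K = \frac{3 \left(-3 + K\right)}{4 + Q} + K = K + \frac{3 \left(-3 + K\right)}{4 + Q}$)
$\left(O{\left(8,\left(0 + E\right) 6 \right)} - 3\right)^{2} = \left(\frac{-9 + 7 \left(0 + 4\right) 6 + \left(0 + 4\right) 6 \cdot 8}{4 + 8} - 3\right)^{2} = \left(\frac{-9 + 7 \cdot 4 \cdot 6 + 4 \cdot 6 \cdot 8}{12} - 3\right)^{2} = \left(\frac{-9 + 7 \cdot 24 + 24 \cdot 8}{12} - 3\right)^{2} = \left(\frac{-9 + 168 + 192}{12} - 3\right)^{2} = \left(\frac{1}{12} \cdot 351 - 3\right)^{2} = \left(\frac{117}{4} - 3\right)^{2} = \left(\frac{105}{4}\right)^{2} = \frac{11025}{16}$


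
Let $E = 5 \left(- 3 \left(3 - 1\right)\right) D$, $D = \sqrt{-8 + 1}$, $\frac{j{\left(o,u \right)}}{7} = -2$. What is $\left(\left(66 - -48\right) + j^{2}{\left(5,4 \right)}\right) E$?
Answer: $- 9300 i \sqrt{7} \approx - 24606.0 i$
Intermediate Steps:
$j{\left(o,u \right)} = -14$ ($j{\left(o,u \right)} = 7 \left(-2\right) = -14$)
$D = i \sqrt{7}$ ($D = \sqrt{-7} = i \sqrt{7} \approx 2.6458 i$)
$E = - 30 i \sqrt{7}$ ($E = 5 \left(- 3 \left(3 - 1\right)\right) i \sqrt{7} = 5 \left(\left(-3\right) 2\right) i \sqrt{7} = 5 \left(-6\right) i \sqrt{7} = - 30 i \sqrt{7} \approx - 79.373 i$)
$\left(\left(66 - -48\right) + j^{2}{\left(5,4 \right)}\right) E = \left(\left(66 - -48\right) + \left(-14\right)^{2}\right) \left(- 30 i \sqrt{7}\right) = \left(\left(66 + 48\right) + 196\right) \left(- 30 i \sqrt{7}\right) = \left(114 + 196\right) \left(- 30 i \sqrt{7}\right) = 310 \left(- 30 i \sqrt{7}\right) = - 9300 i \sqrt{7}$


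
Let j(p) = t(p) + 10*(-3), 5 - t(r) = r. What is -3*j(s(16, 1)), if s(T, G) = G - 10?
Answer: 48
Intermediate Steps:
t(r) = 5 - r
s(T, G) = -10 + G
j(p) = -25 - p (j(p) = (5 - p) + 10*(-3) = (5 - p) - 30 = -25 - p)
-3*j(s(16, 1)) = -3*(-25 - (-10 + 1)) = -3*(-25 - 1*(-9)) = -3*(-25 + 9) = -3*(-16) = 48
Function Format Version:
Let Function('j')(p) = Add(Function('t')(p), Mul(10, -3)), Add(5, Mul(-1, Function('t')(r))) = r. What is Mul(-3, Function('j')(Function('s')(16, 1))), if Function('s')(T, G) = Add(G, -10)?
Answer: 48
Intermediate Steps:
Function('t')(r) = Add(5, Mul(-1, r))
Function('s')(T, G) = Add(-10, G)
Function('j')(p) = Add(-25, Mul(-1, p)) (Function('j')(p) = Add(Add(5, Mul(-1, p)), Mul(10, -3)) = Add(Add(5, Mul(-1, p)), -30) = Add(-25, Mul(-1, p)))
Mul(-3, Function('j')(Function('s')(16, 1))) = Mul(-3, Add(-25, Mul(-1, Add(-10, 1)))) = Mul(-3, Add(-25, Mul(-1, -9))) = Mul(-3, Add(-25, 9)) = Mul(-3, -16) = 48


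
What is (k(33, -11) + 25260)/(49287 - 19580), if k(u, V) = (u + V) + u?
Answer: 415/487 ≈ 0.85216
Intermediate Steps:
k(u, V) = V + 2*u (k(u, V) = (V + u) + u = V + 2*u)
(k(33, -11) + 25260)/(49287 - 19580) = ((-11 + 2*33) + 25260)/(49287 - 19580) = ((-11 + 66) + 25260)/29707 = (55 + 25260)*(1/29707) = 25315*(1/29707) = 415/487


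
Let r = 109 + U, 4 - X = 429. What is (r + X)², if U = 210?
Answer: 11236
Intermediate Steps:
X = -425 (X = 4 - 1*429 = 4 - 429 = -425)
r = 319 (r = 109 + 210 = 319)
(r + X)² = (319 - 425)² = (-106)² = 11236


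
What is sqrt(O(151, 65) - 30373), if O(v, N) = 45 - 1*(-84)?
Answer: 2*I*sqrt(7561) ≈ 173.91*I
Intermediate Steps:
O(v, N) = 129 (O(v, N) = 45 + 84 = 129)
sqrt(O(151, 65) - 30373) = sqrt(129 - 30373) = sqrt(-30244) = 2*I*sqrt(7561)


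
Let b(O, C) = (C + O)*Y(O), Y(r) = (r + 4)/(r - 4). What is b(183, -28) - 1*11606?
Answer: -2048489/179 ≈ -11444.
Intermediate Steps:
Y(r) = (4 + r)/(-4 + r)
b(O, C) = (4 + O)*(C + O)/(-4 + O) (b(O, C) = (C + O)*((4 + O)/(-4 + O)) = (4 + O)*(C + O)/(-4 + O))
b(183, -28) - 1*11606 = (4 + 183)*(-28 + 183)/(-4 + 183) - 1*11606 = 187*155/179 - 11606 = (1/179)*187*155 - 11606 = 28985/179 - 11606 = -2048489/179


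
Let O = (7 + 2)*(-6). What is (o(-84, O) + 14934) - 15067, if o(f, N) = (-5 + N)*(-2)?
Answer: -15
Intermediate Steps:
O = -54 (O = 9*(-6) = -54)
o(f, N) = 10 - 2*N
(o(-84, O) + 14934) - 15067 = ((10 - 2*(-54)) + 14934) - 15067 = ((10 + 108) + 14934) - 15067 = (118 + 14934) - 15067 = 15052 - 15067 = -15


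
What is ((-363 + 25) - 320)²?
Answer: 432964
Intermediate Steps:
((-363 + 25) - 320)² = (-338 - 320)² = (-658)² = 432964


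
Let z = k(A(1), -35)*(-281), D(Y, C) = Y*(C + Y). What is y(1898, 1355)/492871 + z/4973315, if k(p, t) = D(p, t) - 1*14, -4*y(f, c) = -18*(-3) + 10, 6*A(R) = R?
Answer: 95883554023/88243298545140 ≈ 0.0010866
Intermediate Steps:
A(R) = R/6
y(f, c) = -16 (y(f, c) = -(-18*(-3) + 10)/4 = -(54 + 10)/4 = -1/4*64 = -16)
k(p, t) = -14 + p*(p + t) (k(p, t) = p*(t + p) - 1*14 = p*(p + t) - 14 = -14 + p*(p + t))
z = 200353/36 (z = (-14 + ((1/6)*1)*((1/6)*1 - 35))*(-281) = (-14 + (1/6 - 35)/6)*(-281) = (-14 + (1/6)*(-209/6))*(-281) = (-14 - 209/36)*(-281) = -713/36*(-281) = 200353/36 ≈ 5565.4)
y(1898, 1355)/492871 + z/4973315 = -16/492871 + (200353/36)/4973315 = -16*1/492871 + (200353/36)*(1/4973315) = -16/492871 + 200353/179039340 = 95883554023/88243298545140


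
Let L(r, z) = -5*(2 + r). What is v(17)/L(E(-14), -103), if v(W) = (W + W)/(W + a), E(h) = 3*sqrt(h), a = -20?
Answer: 34/975 - 17*I*sqrt(14)/325 ≈ 0.034872 - 0.19572*I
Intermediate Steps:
v(W) = 2*W/(-20 + W) (v(W) = (W + W)/(W - 20) = (2*W)/(-20 + W) = 2*W/(-20 + W))
L(r, z) = -10 - 5*r
v(17)/L(E(-14), -103) = (2*17/(-20 + 17))/(-10 - 15*sqrt(-14)) = (2*17/(-3))/(-10 - 15*I*sqrt(14)) = (2*17*(-1/3))/(-10 - 15*I*sqrt(14)) = -34/(3*(-10 - 15*I*sqrt(14)))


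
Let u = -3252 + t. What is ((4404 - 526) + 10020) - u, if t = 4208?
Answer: 12942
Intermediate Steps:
u = 956 (u = -3252 + 4208 = 956)
((4404 - 526) + 10020) - u = ((4404 - 526) + 10020) - 1*956 = (3878 + 10020) - 956 = 13898 - 956 = 12942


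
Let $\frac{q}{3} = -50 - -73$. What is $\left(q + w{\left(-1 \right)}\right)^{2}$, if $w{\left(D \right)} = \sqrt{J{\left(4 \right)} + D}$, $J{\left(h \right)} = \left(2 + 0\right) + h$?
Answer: $\left(69 + \sqrt{5}\right)^{2} \approx 5074.6$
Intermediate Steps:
$q = 69$ ($q = 3 \left(-50 - -73\right) = 3 \left(-50 + 73\right) = 3 \cdot 23 = 69$)
$J{\left(h \right)} = 2 + h$
$w{\left(D \right)} = \sqrt{6 + D}$ ($w{\left(D \right)} = \sqrt{\left(2 + 4\right) + D} = \sqrt{6 + D}$)
$\left(q + w{\left(-1 \right)}\right)^{2} = \left(69 + \sqrt{6 - 1}\right)^{2} = \left(69 + \sqrt{5}\right)^{2}$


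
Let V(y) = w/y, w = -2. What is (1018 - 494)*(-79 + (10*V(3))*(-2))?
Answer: -103228/3 ≈ -34409.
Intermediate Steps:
V(y) = -2/y
(1018 - 494)*(-79 + (10*V(3))*(-2)) = (1018 - 494)*(-79 + (10*(-2/3))*(-2)) = 524*(-79 + (10*(-2*1/3))*(-2)) = 524*(-79 + (10*(-2/3))*(-2)) = 524*(-79 - 20/3*(-2)) = 524*(-79 + 40/3) = 524*(-197/3) = -103228/3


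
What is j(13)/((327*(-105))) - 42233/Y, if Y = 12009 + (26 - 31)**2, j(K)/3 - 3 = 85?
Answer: -484415677/137729130 ≈ -3.5172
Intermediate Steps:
j(K) = 264 (j(K) = 9 + 3*85 = 9 + 255 = 264)
Y = 12034 (Y = 12009 + (-5)**2 = 12009 + 25 = 12034)
j(13)/((327*(-105))) - 42233/Y = 264/((327*(-105))) - 42233/12034 = 264/(-34335) - 42233*1/12034 = 264*(-1/34335) - 42233/12034 = -88/11445 - 42233/12034 = -484415677/137729130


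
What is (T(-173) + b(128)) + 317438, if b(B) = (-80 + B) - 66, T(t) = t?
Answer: 317247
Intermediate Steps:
b(B) = -146 + B
(T(-173) + b(128)) + 317438 = (-173 + (-146 + 128)) + 317438 = (-173 - 18) + 317438 = -191 + 317438 = 317247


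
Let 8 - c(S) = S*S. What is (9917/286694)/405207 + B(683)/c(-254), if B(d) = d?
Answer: -39671877084289/3746960586633132 ≈ -0.010588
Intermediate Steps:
c(S) = 8 - S² (c(S) = 8 - S*S = 8 - S²)
(9917/286694)/405207 + B(683)/c(-254) = (9917/286694)/405207 + 683/(8 - 1*(-254)²) = (9917*(1/286694))*(1/405207) + 683/(8 - 1*64516) = (9917/286694)*(1/405207) + 683/(8 - 64516) = 9917/116170415658 + 683/(-64508) = 9917/116170415658 + 683*(-1/64508) = 9917/116170415658 - 683/64508 = -39671877084289/3746960586633132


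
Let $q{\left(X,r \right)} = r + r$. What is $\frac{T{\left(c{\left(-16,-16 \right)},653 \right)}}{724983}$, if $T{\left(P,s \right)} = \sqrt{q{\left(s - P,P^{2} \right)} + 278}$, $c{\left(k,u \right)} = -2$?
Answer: $\frac{\sqrt{286}}{724983} \approx 2.3327 \cdot 10^{-5}$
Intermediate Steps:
$q{\left(X,r \right)} = 2 r$
$T{\left(P,s \right)} = \sqrt{278 + 2 P^{2}}$ ($T{\left(P,s \right)} = \sqrt{2 P^{2} + 278} = \sqrt{278 + 2 P^{2}}$)
$\frac{T{\left(c{\left(-16,-16 \right)},653 \right)}}{724983} = \frac{\sqrt{278 + 2 \left(-2\right)^{2}}}{724983} = \sqrt{278 + 2 \cdot 4} \cdot \frac{1}{724983} = \sqrt{278 + 8} \cdot \frac{1}{724983} = \sqrt{286} \cdot \frac{1}{724983} = \frac{\sqrt{286}}{724983}$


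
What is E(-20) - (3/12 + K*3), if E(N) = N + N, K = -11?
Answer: -29/4 ≈ -7.2500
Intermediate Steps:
E(N) = 2*N
E(-20) - (3/12 + K*3) = 2*(-20) - (3/12 - 11*3) = -40 - (3*(1/12) - 33) = -40 - (¼ - 33) = -40 - 1*(-131/4) = -40 + 131/4 = -29/4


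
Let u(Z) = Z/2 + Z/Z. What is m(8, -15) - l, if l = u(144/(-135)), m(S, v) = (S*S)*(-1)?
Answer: -967/15 ≈ -64.467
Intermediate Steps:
u(Z) = 1 + Z/2 (u(Z) = Z*(½) + 1 = Z/2 + 1 = 1 + Z/2)
m(S, v) = -S² (m(S, v) = S²*(-1) = -S²)
l = 7/15 (l = 1 + (144/(-135))/2 = 1 + (144*(-1/135))/2 = 1 + (½)*(-16/15) = 1 - 8/15 = 7/15 ≈ 0.46667)
m(8, -15) - l = -1*8² - 1*7/15 = -1*64 - 7/15 = -64 - 7/15 = -967/15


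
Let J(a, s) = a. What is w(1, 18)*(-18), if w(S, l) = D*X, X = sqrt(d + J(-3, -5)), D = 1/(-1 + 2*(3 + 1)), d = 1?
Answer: -18*I*sqrt(2)/7 ≈ -3.6366*I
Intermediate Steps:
D = 1/7 (D = 1/(-1 + 2*4) = 1/(-1 + 8) = 1/7 ≈ 0.14286)
X = I*sqrt(2) (X = sqrt(1 - 3) = sqrt(-2) = I*sqrt(2) ≈ 1.4142*I)
w(S, l) = I*sqrt(2)/7 (w(S, l) = (I*sqrt(2))/7 = I*sqrt(2)/7)
w(1, 18)*(-18) = (I*sqrt(2)/7)*(-18) = -18*I*sqrt(2)/7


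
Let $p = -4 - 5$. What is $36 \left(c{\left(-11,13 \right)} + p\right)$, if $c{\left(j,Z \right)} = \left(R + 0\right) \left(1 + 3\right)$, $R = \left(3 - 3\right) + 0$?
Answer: $-324$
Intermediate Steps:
$R = 0$ ($R = 0 + 0 = 0$)
$c{\left(j,Z \right)} = 0$ ($c{\left(j,Z \right)} = \left(0 + 0\right) \left(1 + 3\right) = 0 \cdot 4 = 0$)
$p = -9$ ($p = -4 - 5 = -9$)
$36 \left(c{\left(-11,13 \right)} + p\right) = 36 \left(0 - 9\right) = 36 \left(-9\right) = -324$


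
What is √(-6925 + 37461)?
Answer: 2*√7634 ≈ 174.75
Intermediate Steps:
√(-6925 + 37461) = √30536 = 2*√7634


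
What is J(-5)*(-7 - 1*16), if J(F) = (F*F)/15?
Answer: -115/3 ≈ -38.333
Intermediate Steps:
J(F) = F**2/15 (J(F) = F**2*(1/15) = F**2/15)
J(-5)*(-7 - 1*16) = ((1/15)*(-5)**2)*(-7 - 1*16) = ((1/15)*25)*(-7 - 16) = (5/3)*(-23) = -115/3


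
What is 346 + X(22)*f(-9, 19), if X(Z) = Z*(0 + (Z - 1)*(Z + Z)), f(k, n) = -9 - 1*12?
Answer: -426542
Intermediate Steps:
f(k, n) = -21 (f(k, n) = -9 - 12 = -21)
X(Z) = 2*Z**2*(-1 + Z) (X(Z) = Z*(0 + (-1 + Z)*(2*Z)) = Z*(0 + 2*Z*(-1 + Z)) = Z*(2*Z*(-1 + Z)) = 2*Z**2*(-1 + Z))
346 + X(22)*f(-9, 19) = 346 + (2*22**2*(-1 + 22))*(-21) = 346 + (2*484*21)*(-21) = 346 + 20328*(-21) = 346 - 426888 = -426542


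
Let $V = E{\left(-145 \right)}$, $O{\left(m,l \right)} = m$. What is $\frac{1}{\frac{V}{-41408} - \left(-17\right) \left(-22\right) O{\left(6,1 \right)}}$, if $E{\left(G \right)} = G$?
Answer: $- \frac{41408}{92919407} \approx -0.00044563$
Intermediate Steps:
$V = -145$
$\frac{1}{\frac{V}{-41408} - \left(-17\right) \left(-22\right) O{\left(6,1 \right)}} = \frac{1}{- \frac{145}{-41408} - \left(-17\right) \left(-22\right) 6} = \frac{1}{\left(-145\right) \left(- \frac{1}{41408}\right) - 374 \cdot 6} = \frac{1}{\frac{145}{41408} - 2244} = \frac{1}{- \frac{92919407}{41408}} = - \frac{41408}{92919407}$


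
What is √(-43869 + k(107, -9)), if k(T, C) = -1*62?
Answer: I*√43931 ≈ 209.6*I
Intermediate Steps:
k(T, C) = -62
√(-43869 + k(107, -9)) = √(-43869 - 62) = √(-43931) = I*√43931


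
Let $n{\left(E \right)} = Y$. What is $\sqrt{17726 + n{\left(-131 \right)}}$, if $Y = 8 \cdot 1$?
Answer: $\sqrt{17734} \approx 133.17$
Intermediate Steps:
$Y = 8$
$n{\left(E \right)} = 8$
$\sqrt{17726 + n{\left(-131 \right)}} = \sqrt{17726 + 8} = \sqrt{17734}$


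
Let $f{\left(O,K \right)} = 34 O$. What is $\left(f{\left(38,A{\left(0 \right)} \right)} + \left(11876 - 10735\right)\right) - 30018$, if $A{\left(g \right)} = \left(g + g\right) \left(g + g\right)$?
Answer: $-27585$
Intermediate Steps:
$A{\left(g \right)} = 4 g^{2}$ ($A{\left(g \right)} = 2 g 2 g = 4 g^{2}$)
$\left(f{\left(38,A{\left(0 \right)} \right)} + \left(11876 - 10735\right)\right) - 30018 = \left(34 \cdot 38 + \left(11876 - 10735\right)\right) - 30018 = \left(1292 + 1141\right) - 30018 = 2433 - 30018 = -27585$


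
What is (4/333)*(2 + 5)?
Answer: 28/333 ≈ 0.084084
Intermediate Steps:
(4/333)*(2 + 5) = (4*(1/333))*7 = (4/333)*7 = 28/333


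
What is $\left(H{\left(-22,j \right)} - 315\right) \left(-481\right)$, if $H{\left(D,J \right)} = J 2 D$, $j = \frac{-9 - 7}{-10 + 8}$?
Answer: $320827$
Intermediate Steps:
$j = 8$ ($j = - \frac{16}{-2} = \left(-16\right) \left(- \frac{1}{2}\right) = 8$)
$H{\left(D,J \right)} = 2 D J$ ($H{\left(D,J \right)} = 2 J D = 2 D J$)
$\left(H{\left(-22,j \right)} - 315\right) \left(-481\right) = \left(2 \left(-22\right) 8 - 315\right) \left(-481\right) = \left(-352 - 315\right) \left(-481\right) = \left(-667\right) \left(-481\right) = 320827$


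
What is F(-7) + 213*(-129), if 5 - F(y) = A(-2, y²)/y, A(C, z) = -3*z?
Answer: -27493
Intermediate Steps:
F(y) = 5 + 3*y (F(y) = 5 - (-3*y²)/y = 5 - (-3)*y = 5 + 3*y)
F(-7) + 213*(-129) = (5 + 3*(-7)) + 213*(-129) = (5 - 21) - 27477 = -16 - 27477 = -27493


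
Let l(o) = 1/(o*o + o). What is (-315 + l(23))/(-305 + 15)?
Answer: 173879/160080 ≈ 1.0862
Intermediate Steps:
l(o) = 1/(o + o²) (l(o) = 1/(o² + o) = 1/(o + o²))
(-315 + l(23))/(-305 + 15) = (-315 + 1/(23*(1 + 23)))/(-305 + 15) = (-315 + (1/23)/24)/(-290) = (-315 + (1/23)*(1/24))*(-1/290) = (-315 + 1/552)*(-1/290) = -173879/552*(-1/290) = 173879/160080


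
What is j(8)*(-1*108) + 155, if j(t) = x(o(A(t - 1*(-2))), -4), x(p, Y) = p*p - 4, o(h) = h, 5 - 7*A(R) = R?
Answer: 26063/49 ≈ 531.90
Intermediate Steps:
A(R) = 5/7 - R/7
x(p, Y) = -4 + p² (x(p, Y) = p² - 4 = -4 + p²)
j(t) = -4 + (3/7 - t/7)² (j(t) = -4 + (5/7 - (t - 1*(-2))/7)² = -4 + (5/7 - (t + 2)/7)² = -4 + (5/7 - (2 + t)/7)² = -4 + (5/7 + (-2/7 - t/7))² = -4 + (3/7 - t/7)²)
j(8)*(-1*108) + 155 = (-4 + (-3 + 8)²/49)*(-1*108) + 155 = (-4 + (1/49)*5²)*(-108) + 155 = (-4 + (1/49)*25)*(-108) + 155 = (-4 + 25/49)*(-108) + 155 = -171/49*(-108) + 155 = 18468/49 + 155 = 26063/49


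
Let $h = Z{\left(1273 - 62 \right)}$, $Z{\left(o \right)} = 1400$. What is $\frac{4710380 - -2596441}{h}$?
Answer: $\frac{7306821}{1400} \approx 5219.2$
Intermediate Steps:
$h = 1400$
$\frac{4710380 - -2596441}{h} = \frac{4710380 - -2596441}{1400} = \left(4710380 + 2596441\right) \frac{1}{1400} = 7306821 \cdot \frac{1}{1400} = \frac{7306821}{1400}$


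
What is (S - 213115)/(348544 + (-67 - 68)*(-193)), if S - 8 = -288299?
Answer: -501406/374599 ≈ -1.3385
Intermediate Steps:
S = -288291 (S = 8 - 288299 = -288291)
(S - 213115)/(348544 + (-67 - 68)*(-193)) = (-288291 - 213115)/(348544 + (-67 - 68)*(-193)) = -501406/(348544 - 135*(-193)) = -501406/(348544 + 26055) = -501406/374599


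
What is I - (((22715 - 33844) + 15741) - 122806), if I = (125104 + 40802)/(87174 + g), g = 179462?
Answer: 15757470645/133318 ≈ 1.1819e+5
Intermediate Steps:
I = 82953/133318 (I = (125104 + 40802)/(87174 + 179462) = 165906/266636 = 165906*(1/266636) = 82953/133318 ≈ 0.62222)
I - (((22715 - 33844) + 15741) - 122806) = 82953/133318 - (((22715 - 33844) + 15741) - 122806) = 82953/133318 - ((-11129 + 15741) - 122806) = 82953/133318 - (4612 - 122806) = 82953/133318 - 1*(-118194) = 82953/133318 + 118194 = 15757470645/133318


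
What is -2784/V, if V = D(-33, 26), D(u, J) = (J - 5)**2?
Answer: -928/147 ≈ -6.3129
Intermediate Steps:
D(u, J) = (-5 + J)**2
V = 441 (V = (-5 + 26)**2 = 21**2 = 441)
-2784/V = -2784/441 = -2784*1/441 = -928/147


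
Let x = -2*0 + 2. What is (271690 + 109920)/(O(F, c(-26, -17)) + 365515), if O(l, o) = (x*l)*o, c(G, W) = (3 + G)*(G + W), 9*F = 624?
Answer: 1144830/1507969 ≈ 0.75919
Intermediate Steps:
x = 2 (x = 0 + 2 = 2)
F = 208/3 (F = (⅑)*624 = 208/3 ≈ 69.333)
O(l, o) = 2*l*o (O(l, o) = (2*l)*o = 2*l*o)
(271690 + 109920)/(O(F, c(-26, -17)) + 365515) = (271690 + 109920)/(2*(208/3)*((-26)² + 3*(-26) + 3*(-17) - 26*(-17)) + 365515) = 381610/(2*(208/3)*(676 - 78 - 51 + 442) + 365515) = 381610/(2*(208/3)*989 + 365515) = 381610/(411424/3 + 365515) = 381610/(1507969/3) = 381610*(3/1507969) = 1144830/1507969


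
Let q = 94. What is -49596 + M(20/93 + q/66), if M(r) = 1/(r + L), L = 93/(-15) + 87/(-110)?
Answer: -82280074/1659 ≈ -49596.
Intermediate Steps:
L = -769/110 (L = 93*(-1/15) + 87*(-1/110) = -31/5 - 87/110 = -769/110 ≈ -6.9909)
M(r) = 1/(-769/110 + r) (M(r) = 1/(r - 769/110) = 1/(-769/110 + r))
-49596 + M(20/93 + q/66) = -49596 + 110/(-769 + 110*(20/93 + 94/66)) = -49596 + 110/(-769 + 110*(20*(1/93) + 94*(1/66))) = -49596 + 110/(-769 + 110*(20/93 + 47/33)) = -49596 + 110/(-769 + 110*(559/341)) = -49596 + 110/(-769 + 5590/31) = -49596 + 110/(-18249/31) = -49596 + 110*(-31/18249) = -49596 - 310/1659 = -82280074/1659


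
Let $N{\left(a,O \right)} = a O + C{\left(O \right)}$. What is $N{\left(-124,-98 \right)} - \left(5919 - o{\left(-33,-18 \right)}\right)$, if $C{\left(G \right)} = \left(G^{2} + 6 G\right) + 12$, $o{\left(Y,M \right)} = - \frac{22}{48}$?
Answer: $\frac{366253}{24} \approx 15261.0$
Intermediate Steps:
$o{\left(Y,M \right)} = - \frac{11}{24}$ ($o{\left(Y,M \right)} = \left(-22\right) \frac{1}{48} = - \frac{11}{24}$)
$C{\left(G \right)} = 12 + G^{2} + 6 G$
$N{\left(a,O \right)} = 12 + O^{2} + 6 O + O a$ ($N{\left(a,O \right)} = a O + \left(12 + O^{2} + 6 O\right) = O a + \left(12 + O^{2} + 6 O\right) = 12 + O^{2} + 6 O + O a$)
$N{\left(-124,-98 \right)} - \left(5919 - o{\left(-33,-18 \right)}\right) = \left(12 + \left(-98\right)^{2} + 6 \left(-98\right) - -12152\right) - \left(5919 - - \frac{11}{24}\right) = \left(12 + 9604 - 588 + 12152\right) - \left(5919 + \frac{11}{24}\right) = 21180 - \frac{142067}{24} = \frac{366253}{24}$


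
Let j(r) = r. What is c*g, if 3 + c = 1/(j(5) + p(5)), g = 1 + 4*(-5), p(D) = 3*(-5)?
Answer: 589/10 ≈ 58.900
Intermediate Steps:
p(D) = -15
g = -19 (g = 1 - 20 = -19)
c = -31/10 (c = -3 + 1/(5 - 15) = -3 + 1/(-10) = -3 - 1/10 = -31/10 ≈ -3.1000)
c*g = -31/10*(-19) = 589/10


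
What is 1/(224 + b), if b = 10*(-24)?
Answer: -1/16 ≈ -0.062500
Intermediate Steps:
b = -240
1/(224 + b) = 1/(224 - 240) = 1/(-16) = -1/16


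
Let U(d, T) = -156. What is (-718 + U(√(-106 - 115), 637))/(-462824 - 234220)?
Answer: 437/348522 ≈ 0.0012539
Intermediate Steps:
(-718 + U(√(-106 - 115), 637))/(-462824 - 234220) = (-718 - 156)/(-462824 - 234220) = -874/(-697044) = -874*(-1/697044) = 437/348522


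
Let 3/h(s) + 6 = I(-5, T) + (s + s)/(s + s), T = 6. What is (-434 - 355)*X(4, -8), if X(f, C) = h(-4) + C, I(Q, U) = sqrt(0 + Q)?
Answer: 13413/2 + 789*I*sqrt(5)/10 ≈ 6706.5 + 176.43*I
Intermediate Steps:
I(Q, U) = sqrt(Q)
h(s) = 3/(-5 + I*sqrt(5)) (h(s) = 3/(-6 + (sqrt(-5) + (s + s)/(s + s))) = 3/(-6 + (I*sqrt(5) + (2*s)/((2*s)))) = 3/(-6 + (I*sqrt(5) + (2*s)*(1/(2*s)))) = 3/(-6 + (I*sqrt(5) + 1)) = 3/(-6 + (1 + I*sqrt(5))) = 3/(-5 + I*sqrt(5)))
X(f, C) = -1/2 + C - I*sqrt(5)/10 (X(f, C) = (-1/2 - I*sqrt(5)/10) + C = -1/2 + C - I*sqrt(5)/10)
(-434 - 355)*X(4, -8) = (-434 - 355)*(-1/2 - 8 - I*sqrt(5)/10) = -789*(-17/2 - I*sqrt(5)/10) = 13413/2 + 789*I*sqrt(5)/10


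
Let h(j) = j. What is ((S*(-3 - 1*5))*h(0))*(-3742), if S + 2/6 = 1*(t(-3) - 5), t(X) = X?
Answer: 0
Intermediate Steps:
S = -25/3 (S = -1/3 + 1*(-3 - 5) = -1/3 + 1*(-8) = -1/3 - 8 = -25/3 ≈ -8.3333)
((S*(-3 - 1*5))*h(0))*(-3742) = (-25*(-3 - 1*5)/3*0)*(-3742) = (-25*(-3 - 5)/3*0)*(-3742) = (-25/3*(-8)*0)*(-3742) = ((200/3)*0)*(-3742) = 0*(-3742) = 0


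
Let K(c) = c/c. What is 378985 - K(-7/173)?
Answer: 378984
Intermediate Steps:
K(c) = 1
378985 - K(-7/173) = 378985 - 1*1 = 378985 - 1 = 378984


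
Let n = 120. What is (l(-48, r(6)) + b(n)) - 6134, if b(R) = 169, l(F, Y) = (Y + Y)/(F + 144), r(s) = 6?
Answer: -47719/8 ≈ -5964.9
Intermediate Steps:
l(F, Y) = 2*Y/(144 + F) (l(F, Y) = (2*Y)/(144 + F) = 2*Y/(144 + F))
(l(-48, r(6)) + b(n)) - 6134 = (2*6/(144 - 48) + 169) - 6134 = (2*6/96 + 169) - 6134 = (2*6*(1/96) + 169) - 6134 = (⅛ + 169) - 6134 = 1353/8 - 6134 = -47719/8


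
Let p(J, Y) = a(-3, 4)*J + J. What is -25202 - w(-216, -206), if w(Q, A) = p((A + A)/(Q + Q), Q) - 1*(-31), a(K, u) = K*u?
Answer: -2724031/108 ≈ -25223.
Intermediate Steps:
p(J, Y) = -11*J (p(J, Y) = (-3*4)*J + J = -12*J + J = -11*J)
w(Q, A) = 31 - 11*A/Q (w(Q, A) = -11*(A + A)/(Q + Q) - 1*(-31) = -11*2*A/(2*Q) + 31 = -11*2*A*1/(2*Q) + 31 = -11*A/Q + 31 = 31 - 11*A/Q)
-25202 - w(-216, -206) = -25202 - (31 - 11*(-206)/(-216)) = -25202 - (31 - 11*(-206)*(-1/216)) = -25202 - (31 - 1133/108) = -25202 - 1*2215/108 = -25202 - 2215/108 = -2724031/108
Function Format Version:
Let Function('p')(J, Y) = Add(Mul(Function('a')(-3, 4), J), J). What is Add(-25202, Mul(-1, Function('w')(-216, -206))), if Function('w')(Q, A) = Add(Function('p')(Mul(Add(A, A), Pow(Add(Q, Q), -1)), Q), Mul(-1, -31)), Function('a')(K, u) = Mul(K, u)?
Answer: Rational(-2724031, 108) ≈ -25223.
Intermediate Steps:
Function('p')(J, Y) = Mul(-11, J) (Function('p')(J, Y) = Add(Mul(Mul(-3, 4), J), J) = Add(Mul(-12, J), J) = Mul(-11, J))
Function('w')(Q, A) = Add(31, Mul(-11, A, Pow(Q, -1))) (Function('w')(Q, A) = Add(Mul(-11, Mul(Add(A, A), Pow(Add(Q, Q), -1))), Mul(-1, -31)) = Add(Mul(-11, Mul(Mul(2, A), Pow(Mul(2, Q), -1))), 31) = Add(Mul(-11, Mul(Mul(2, A), Mul(Rational(1, 2), Pow(Q, -1)))), 31) = Add(Mul(-11, Mul(A, Pow(Q, -1))), 31) = Add(Mul(-11, A, Pow(Q, -1)), 31) = Add(31, Mul(-11, A, Pow(Q, -1))))
Add(-25202, Mul(-1, Function('w')(-216, -206))) = Add(-25202, Mul(-1, Add(31, Mul(-11, -206, Pow(-216, -1))))) = Add(-25202, Mul(-1, Add(31, Mul(-11, -206, Rational(-1, 216))))) = Add(-25202, Mul(-1, Add(31, Rational(-1133, 108)))) = Add(-25202, Mul(-1, Rational(2215, 108))) = Add(-25202, Rational(-2215, 108)) = Rational(-2724031, 108)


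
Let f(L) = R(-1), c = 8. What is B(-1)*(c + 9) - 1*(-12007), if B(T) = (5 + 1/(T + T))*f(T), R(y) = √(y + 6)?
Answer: 12007 + 153*√5/2 ≈ 12178.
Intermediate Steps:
R(y) = √(6 + y)
f(L) = √5 (f(L) = √(6 - 1) = √5)
B(T) = √5*(5 + 1/(2*T)) (B(T) = (5 + 1/(T + T))*√5 = (5 + 1/(2*T))*√5 = √5*(5 + 1/(2*T)))
B(-1)*(c + 9) - 1*(-12007) = ((½)*√5*(1 + 10*(-1))/(-1))*(8 + 9) - 1*(-12007) = ((½)*√5*(-1)*(1 - 10))*17 + 12007 = ((½)*√5*(-1)*(-9))*17 + 12007 = (9*√5/2)*17 + 12007 = 153*√5/2 + 12007 = 12007 + 153*√5/2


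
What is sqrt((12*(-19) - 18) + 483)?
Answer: sqrt(237) ≈ 15.395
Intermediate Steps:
sqrt((12*(-19) - 18) + 483) = sqrt((-228 - 18) + 483) = sqrt(-246 + 483) = sqrt(237)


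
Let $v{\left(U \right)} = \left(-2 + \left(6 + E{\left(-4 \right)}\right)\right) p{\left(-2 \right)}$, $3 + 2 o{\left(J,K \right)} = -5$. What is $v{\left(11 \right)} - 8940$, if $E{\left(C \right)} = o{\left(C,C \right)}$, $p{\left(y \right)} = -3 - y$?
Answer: $-8940$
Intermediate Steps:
$o{\left(J,K \right)} = -4$ ($o{\left(J,K \right)} = - \frac{3}{2} + \frac{1}{2} \left(-5\right) = - \frac{3}{2} - \frac{5}{2} = -4$)
$E{\left(C \right)} = -4$
$v{\left(U \right)} = 0$ ($v{\left(U \right)} = \left(-2 + \left(6 - 4\right)\right) \left(-3 - -2\right) = \left(-2 + 2\right) \left(-3 + 2\right) = 0 \left(-1\right) = 0$)
$v{\left(11 \right)} - 8940 = 0 - 8940 = -8940$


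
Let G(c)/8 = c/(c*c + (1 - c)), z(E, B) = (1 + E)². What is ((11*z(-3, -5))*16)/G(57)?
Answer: 280984/57 ≈ 4929.5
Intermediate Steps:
G(c) = 8*c/(1 + c² - c) (G(c) = 8*(c/(c*c + (1 - c))) = 8*(c/(c² + (1 - c))) = 8*(c/(1 + c² - c)) = 8*c/(1 + c² - c))
((11*z(-3, -5))*16)/G(57) = ((11*(1 - 3)²)*16)/((8*57/(1 + 57² - 1*57))) = ((11*(-2)²)*16)/((8*57/(1 + 3249 - 57))) = ((11*4)*16)/((8*57/3193)) = (44*16)/((8*57*(1/3193))) = 704/(456/3193) = 704*(3193/456) = 280984/57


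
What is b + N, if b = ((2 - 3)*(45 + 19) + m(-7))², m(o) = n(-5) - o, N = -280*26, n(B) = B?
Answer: -3436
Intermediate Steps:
N = -7280
m(o) = -5 - o
b = 3844 (b = ((2 - 3)*(45 + 19) + (-5 - 1*(-7)))² = (-1*64 + (-5 + 7))² = (-64 + 2)² = (-62)² = 3844)
b + N = 3844 - 7280 = -3436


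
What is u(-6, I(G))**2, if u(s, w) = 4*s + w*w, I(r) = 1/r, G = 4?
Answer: 146689/256 ≈ 573.00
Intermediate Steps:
u(s, w) = w**2 + 4*s (u(s, w) = 4*s + w**2 = w**2 + 4*s)
u(-6, I(G))**2 = ((1/4)**2 + 4*(-6))**2 = ((1/4)**2 - 24)**2 = (1/16 - 24)**2 = (-383/16)**2 = 146689/256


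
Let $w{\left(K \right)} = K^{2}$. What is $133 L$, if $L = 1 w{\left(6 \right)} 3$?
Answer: $14364$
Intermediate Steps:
$L = 108$ ($L = 1 \cdot 6^{2} \cdot 3 = 1 \cdot 36 \cdot 3 = 36 \cdot 3 = 108$)
$133 L = 133 \cdot 108 = 14364$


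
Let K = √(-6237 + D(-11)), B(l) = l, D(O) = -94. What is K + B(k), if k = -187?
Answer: -187 + I*√6331 ≈ -187.0 + 79.568*I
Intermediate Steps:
K = I*√6331 (K = √(-6237 - 94) = √(-6331) = I*√6331 ≈ 79.568*I)
K + B(k) = I*√6331 - 187 = -187 + I*√6331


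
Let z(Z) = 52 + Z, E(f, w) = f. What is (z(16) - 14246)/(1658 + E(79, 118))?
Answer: -4726/579 ≈ -8.1624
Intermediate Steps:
(z(16) - 14246)/(1658 + E(79, 118)) = ((52 + 16) - 14246)/(1658 + 79) = (68 - 14246)/1737 = -14178*1/1737 = -4726/579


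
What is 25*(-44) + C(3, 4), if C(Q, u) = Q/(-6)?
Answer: -2201/2 ≈ -1100.5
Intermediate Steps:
C(Q, u) = -Q/6 (C(Q, u) = Q*(-⅙) = -Q/6)
25*(-44) + C(3, 4) = 25*(-44) - ⅙*3 = -1100 - ½ = -2201/2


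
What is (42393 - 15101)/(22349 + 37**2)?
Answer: 13646/11859 ≈ 1.1507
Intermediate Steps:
(42393 - 15101)/(22349 + 37**2) = 27292/(22349 + 1369) = 27292/23718 = 27292*(1/23718) = 13646/11859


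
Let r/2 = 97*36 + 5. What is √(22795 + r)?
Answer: √29789 ≈ 172.59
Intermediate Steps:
r = 6994 (r = 2*(97*36 + 5) = 2*(3492 + 5) = 2*3497 = 6994)
√(22795 + r) = √(22795 + 6994) = √29789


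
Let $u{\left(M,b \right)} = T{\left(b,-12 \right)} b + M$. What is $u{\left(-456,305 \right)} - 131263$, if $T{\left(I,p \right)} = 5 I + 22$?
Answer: $340116$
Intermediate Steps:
$T{\left(I,p \right)} = 22 + 5 I$
$u{\left(M,b \right)} = M + b \left(22 + 5 b\right)$ ($u{\left(M,b \right)} = \left(22 + 5 b\right) b + M = b \left(22 + 5 b\right) + M = M + b \left(22 + 5 b\right)$)
$u{\left(-456,305 \right)} - 131263 = \left(-456 + 305 \left(22 + 5 \cdot 305\right)\right) - 131263 = \left(-456 + 305 \left(22 + 1525\right)\right) - 131263 = \left(-456 + 305 \cdot 1547\right) - 131263 = \left(-456 + 471835\right) - 131263 = 471379 - 131263 = 340116$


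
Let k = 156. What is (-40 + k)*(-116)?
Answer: -13456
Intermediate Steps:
(-40 + k)*(-116) = (-40 + 156)*(-116) = 116*(-116) = -13456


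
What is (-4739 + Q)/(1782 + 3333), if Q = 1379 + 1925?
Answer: -287/1023 ≈ -0.28055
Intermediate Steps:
Q = 3304
(-4739 + Q)/(1782 + 3333) = (-4739 + 3304)/(1782 + 3333) = -1435/5115 = -1435*1/5115 = -287/1023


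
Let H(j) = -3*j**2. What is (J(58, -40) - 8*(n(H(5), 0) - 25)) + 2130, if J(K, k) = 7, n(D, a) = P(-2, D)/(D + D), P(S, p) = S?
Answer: 175267/75 ≈ 2336.9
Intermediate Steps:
n(D, a) = -1/D (n(D, a) = -2/(D + D) = -2*1/(2*D) = -1/D)
(J(58, -40) - 8*(n(H(5), 0) - 25)) + 2130 = (7 - 8*(-1/((-3*5**2)) - 25)) + 2130 = (7 - 8*(-1/((-3*25)) - 25)) + 2130 = (7 - 8*(-1/(-75) - 25)) + 2130 = (7 - 8*(-1*(-1/75) - 25)) + 2130 = (7 - 8*(1/75 - 25)) + 2130 = (7 - 8*(-1874/75)) + 2130 = (7 + 14992/75) + 2130 = 15517/75 + 2130 = 175267/75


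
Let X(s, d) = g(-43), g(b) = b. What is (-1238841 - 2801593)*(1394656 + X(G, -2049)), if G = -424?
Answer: -5634841782042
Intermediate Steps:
X(s, d) = -43
(-1238841 - 2801593)*(1394656 + X(G, -2049)) = (-1238841 - 2801593)*(1394656 - 43) = -4040434*1394613 = -5634841782042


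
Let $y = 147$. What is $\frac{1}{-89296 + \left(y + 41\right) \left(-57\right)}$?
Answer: $- \frac{1}{100012} \approx -9.9988 \cdot 10^{-6}$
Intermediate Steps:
$\frac{1}{-89296 + \left(y + 41\right) \left(-57\right)} = \frac{1}{-89296 + \left(147 + 41\right) \left(-57\right)} = \frac{1}{-89296 + 188 \left(-57\right)} = \frac{1}{-89296 - 10716} = \frac{1}{-100012} = - \frac{1}{100012}$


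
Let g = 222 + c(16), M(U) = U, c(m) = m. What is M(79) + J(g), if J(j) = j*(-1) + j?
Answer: 79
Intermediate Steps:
g = 238 (g = 222 + 16 = 238)
J(j) = 0 (J(j) = -j + j = 0)
M(79) + J(g) = 79 + 0 = 79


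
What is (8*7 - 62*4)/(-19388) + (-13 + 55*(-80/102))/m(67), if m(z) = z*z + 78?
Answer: -2696945/1128948699 ≈ -0.0023889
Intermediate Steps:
m(z) = 78 + z**2 (m(z) = z**2 + 78 = 78 + z**2)
(8*7 - 62*4)/(-19388) + (-13 + 55*(-80/102))/m(67) = (8*7 - 62*4)/(-19388) + (-13 + 55*(-80/102))/(78 + 67**2) = (56 - 248)*(-1/19388) + (-13 + 55*(-80*1/102))/(78 + 4489) = -192*(-1/19388) + (-13 + 55*(-40/51))/4567 = 48/4847 + (-13 - 2200/51)*(1/4567) = 48/4847 - 2863/51*1/4567 = 48/4847 - 2863/232917 = -2696945/1128948699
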